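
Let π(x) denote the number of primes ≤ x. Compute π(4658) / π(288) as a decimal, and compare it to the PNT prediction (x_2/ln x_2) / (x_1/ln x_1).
π(4658)/π(288) = 630/61 ≈ 10.3279;  PNT prediction ≈ 10.8438.

π(288) = 61 and π(4658) = 630, so π(4658)/π(288) ≈ 10.3279. The PNT-predicted ratio is (4658/ln(4658)) / (288/ln(288)) ≈ 10.8438. The two agree to within a few percent, as expected.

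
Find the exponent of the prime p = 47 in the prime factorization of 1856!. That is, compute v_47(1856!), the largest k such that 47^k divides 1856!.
v_47(1856!) = 39

Legendre's formula: v_p(n!) = Σ_{k ≥ 1} ⌊n / p^k⌋. For p = 47, n = 1856, the terms are:
  ⌊1856/47^1⌋ = ⌊1856/47⌋ = 39
(the next term ⌊1856/47^2⌋ = 0, terminating the sum). Summing: v_47(1856!) = 39 = 39.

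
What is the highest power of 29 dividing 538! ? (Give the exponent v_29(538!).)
v_29(538!) = 18

Legendre's formula: v_p(n!) = Σ_{k ≥ 1} ⌊n / p^k⌋. For p = 29, n = 538, the terms are:
  ⌊538/29^1⌋ = ⌊538/29⌋ = 18
(the next term ⌊538/29^2⌋ = 0, terminating the sum). Summing: v_29(538!) = 18 = 18.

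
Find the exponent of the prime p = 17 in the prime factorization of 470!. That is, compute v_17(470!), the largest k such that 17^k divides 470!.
v_17(470!) = 28

Legendre's formula: v_p(n!) = Σ_{k ≥ 1} ⌊n / p^k⌋. For p = 17, n = 470, the terms are:
  ⌊470/17^1⌋ = ⌊470/17⌋ = 27
  ⌊470/17^2⌋ = ⌊470/289⌋ = 1
(the next term ⌊470/17^3⌋ = 0, terminating the sum). Summing: v_17(470!) = 27 + 1 = 28.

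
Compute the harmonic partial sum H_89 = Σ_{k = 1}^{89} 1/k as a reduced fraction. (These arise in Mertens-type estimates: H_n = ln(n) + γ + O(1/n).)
H_89 = 3645196481713595484337076792241271893701/718766754945489455304472257065075294400

Direct summation: H_89 = 1 + 1/2 + ... + 1/89. The least common denominator is lcm(1, ..., 89) = 718766754945489455304472257065075294400; over this denominator the numerator is 718766754945489455304472257065075294400 + 359383377472744727652236128532537647200 + 239588918315163151768157419021691764800 + 179691688736372363826118064266268823600 + 143753350989097891060894451413015058880 + 119794459157581575884078709510845882400 + 102680964992212779329210322437867899200 + 89845844368186181913059032133134411800 + 79862972771721050589385806340563921600 + 71876675494548945530447225706507529440 + 65342432267771768664042932460461390400 + 59897229578790787942039354755422941200 + 55289750380422265792651712081928868800 + 51340482496106389664605161218933949600 + 47917783663032630353631483804338352960 + 44922922184093090956529516066567205900 + 42280397349734673841439544533239723200 + 39931486385860525294692903170281960800 + 37829829207657339752866960898161857600 + 35938337747274472765223612853253764720 + 34226988330737593109736774145955966400 + 32671216133885884332021466230230695200 + 31250728475890845882803141611525012800 + 29948614789395393971019677377711470600 + 28750670197819578212178890282603011776 + 27644875190211132896325856040964434400 + 26620990923907016863128602113521307200 + 25670241248053194832302580609466974800 + 24785060515361705355326629553968113600 + 23958891831516315176815741902169176480 + 23186024353080305009821685711776622400 + 22461461092046545478264758033283602950 + 21780810755923922888014310820153796800 + 21140198674867336920719772266619861600 + 20536192998442555865842064487573579840 + 19965743192930262647346451585140980400 + 19426128512040255548769520461218251200 + 18914914603828669876433480449080928800 + 18429916793474088597550570693976289600 + 17969168873637236382611806426626882360 + 17530896462085108665962737977196958400 + 17113494165368796554868387072977983200 + 16715505928964871053592378071280820800 + 16335608066942942166010733115115347600 + 15972594554344210117877161268112784320 + 15625364237945422941401570805762506400 + 15292909679691265006478133129044155200 + 14974307394697696985509838688855735300 + 14668709284601825618458617491123985600 + 14375335098909789106089445141301505888 + 14093465783244891280479848177746574400 + 13822437595105566448162928020482217200 + 13561636885763951986876835038963684800 + 13310495461953508431564301056760653600 + 13068486453554353732808586492092278080 + 12835120624026597416151290304733487400 + 12609943069219113250955653632720619200 + 12392530257680852677663314776984056800 + 12182487371957448394991055204492801600 + 11979445915758157588407870951084588240 + 11783061556483433693515938640411070400 + 11593012176540152504910842855888311200 + 11408996110245864369912258048651988800 + 11230730546023272739132379016641801475 + 11057950076084453158530342416385773760 + 10890405377961961444007155410076898400 + 10727862014111782914992123239777243200 + 10570099337433668460359886133309930800 + 10416909491963615294267713870508337600 + 10268096499221277932921032243786789920 + 10123475421767457116964397986832046400 + 9982871596465131323673225792570490200 + 9846119930760129524718798041987332800 + 9713064256020127774384760230609125600 + 9583556732606526070726296760867670592 + 9457457301914334938216740224540464400 + 9334633181110252666291847494351627200 + 9214958396737044298775285346988144800 + 9098313353740372851955345026140193600 + 8984584436818618191305903213313441180 + 8873663641302338954376200704507102400 + 8765448231042554332981368988598479200 + 8659840421029993437403280205603316800 + 8556747082684398277434193536488991600 + 8456079469946934768287908906647944640 + 8357752964482435526796189035640410400 + 8261686838453901785108876517989371200 + 8167804033471471083005366557557673800 + 8076030954443701744994070304101969600 = 3645196481713595484337076792241271893701, so H_89 = 3645196481713595484337076792241271893701/718766754945489455304472257065075294400 (already in lowest terms) ≈ 5.07146. (The PNT-adjacent estimate ln(89) + γ ≈ 5.06585 matches within O(1/n).)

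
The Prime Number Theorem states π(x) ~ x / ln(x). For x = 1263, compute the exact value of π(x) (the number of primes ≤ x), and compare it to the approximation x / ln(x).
π(1263) = 205;  x/ln(x) ≈ 176.86;  relative error ≈ 13.73%.

Directly count primes up to 1263: π(1263) = 205. The PNT approximation gives 1263/ln(1263) ≈ 1263/7.14125 ≈ 176.86. Relative error (π(x) − x/ln(x)) / π(x) ≈ 13.73%; the approximation is known to undercount slightly (Li(x) is a better estimate).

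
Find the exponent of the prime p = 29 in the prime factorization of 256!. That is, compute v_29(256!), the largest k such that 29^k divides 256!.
v_29(256!) = 8

Legendre's formula: v_p(n!) = Σ_{k ≥ 1} ⌊n / p^k⌋. For p = 29, n = 256, the terms are:
  ⌊256/29^1⌋ = ⌊256/29⌋ = 8
(the next term ⌊256/29^2⌋ = 0, terminating the sum). Summing: v_29(256!) = 8 = 8.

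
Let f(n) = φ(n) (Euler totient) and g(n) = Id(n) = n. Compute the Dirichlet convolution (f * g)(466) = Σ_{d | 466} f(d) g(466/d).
(φ * Id)(466) = 1395

Divisors of 466: [1, 2, 233, 466]. For each d | 466:
  d = 1: φ(1) · Id(466/1) = 1 · 466 = 466
  d = 2: φ(2) · Id(466/2) = 1 · 233 = 233
  d = 233: φ(233) · Id(466/233) = 232 · 2 = 464
  d = 466: φ(466) · Id(466/466) = 232 · 1 = 232
Summing: (φ * Id)(466) = 466 + 233 + 464 + 232 = 1395.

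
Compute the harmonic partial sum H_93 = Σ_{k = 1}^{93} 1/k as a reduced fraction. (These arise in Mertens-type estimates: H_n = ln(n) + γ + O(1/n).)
H_93 = 3676622671662732154792749821908124918261/718766754945489455304472257065075294400

Direct summation: H_93 = 1 + 1/2 + ... + 1/93. The least common denominator is lcm(1, ..., 93) = 718766754945489455304472257065075294400; over this denominator the numerator is 718766754945489455304472257065075294400 + 359383377472744727652236128532537647200 + 239588918315163151768157419021691764800 + 179691688736372363826118064266268823600 + 143753350989097891060894451413015058880 + 119794459157581575884078709510845882400 + 102680964992212779329210322437867899200 + 89845844368186181913059032133134411800 + 79862972771721050589385806340563921600 + 71876675494548945530447225706507529440 + 65342432267771768664042932460461390400 + 59897229578790787942039354755422941200 + 55289750380422265792651712081928868800 + 51340482496106389664605161218933949600 + 47917783663032630353631483804338352960 + 44922922184093090956529516066567205900 + 42280397349734673841439544533239723200 + 39931486385860525294692903170281960800 + 37829829207657339752866960898161857600 + 35938337747274472765223612853253764720 + 34226988330737593109736774145955966400 + 32671216133885884332021466230230695200 + 31250728475890845882803141611525012800 + 29948614789395393971019677377711470600 + 28750670197819578212178890282603011776 + 27644875190211132896325856040964434400 + 26620990923907016863128602113521307200 + 25670241248053194832302580609466974800 + 24785060515361705355326629553968113600 + 23958891831516315176815741902169176480 + 23186024353080305009821685711776622400 + 22461461092046545478264758033283602950 + 21780810755923922888014310820153796800 + 21140198674867336920719772266619861600 + 20536192998442555865842064487573579840 + 19965743192930262647346451585140980400 + 19426128512040255548769520461218251200 + 18914914603828669876433480449080928800 + 18429916793474088597550570693976289600 + 17969168873637236382611806426626882360 + 17530896462085108665962737977196958400 + 17113494165368796554868387072977983200 + 16715505928964871053592378071280820800 + 16335608066942942166010733115115347600 + 15972594554344210117877161268112784320 + 15625364237945422941401570805762506400 + 15292909679691265006478133129044155200 + 14974307394697696985509838688855735300 + 14668709284601825618458617491123985600 + 14375335098909789106089445141301505888 + 14093465783244891280479848177746574400 + 13822437595105566448162928020482217200 + 13561636885763951986876835038963684800 + 13310495461953508431564301056760653600 + 13068486453554353732808586492092278080 + 12835120624026597416151290304733487400 + 12609943069219113250955653632720619200 + 12392530257680852677663314776984056800 + 12182487371957448394991055204492801600 + 11979445915758157588407870951084588240 + 11783061556483433693515938640411070400 + 11593012176540152504910842855888311200 + 11408996110245864369912258048651988800 + 11230730546023272739132379016641801475 + 11057950076084453158530342416385773760 + 10890405377961961444007155410076898400 + 10727862014111782914992123239777243200 + 10570099337433668460359886133309930800 + 10416909491963615294267713870508337600 + 10268096499221277932921032243786789920 + 10123475421767457116964397986832046400 + 9982871596465131323673225792570490200 + 9846119930760129524718798041987332800 + 9713064256020127774384760230609125600 + 9583556732606526070726296760867670592 + 9457457301914334938216740224540464400 + 9334633181110252666291847494351627200 + 9214958396737044298775285346988144800 + 9098313353740372851955345026140193600 + 8984584436818618191305903213313441180 + 8873663641302338954376200704507102400 + 8765448231042554332981368988598479200 + 8659840421029993437403280205603316800 + 8556747082684398277434193536488991600 + 8456079469946934768287908906647944640 + 8357752964482435526796189035640410400 + 8261686838453901785108876517989371200 + 8167804033471471083005366557557673800 + 8076030954443701744994070304101969600 + 7986297277172105058938580634056392160 + 7898535768631752256093101725989838400 + 7812682118972711470700785402881253200 + 7728674784360101669940561903925540800 = 3676622671662732154792749821908124918261, so H_93 = 3676622671662732154792749821908124918261/718766754945489455304472257065075294400 (already in lowest terms) ≈ 5.11518. (The PNT-adjacent estimate ln(93) + γ ≈ 5.10982 matches within O(1/n).)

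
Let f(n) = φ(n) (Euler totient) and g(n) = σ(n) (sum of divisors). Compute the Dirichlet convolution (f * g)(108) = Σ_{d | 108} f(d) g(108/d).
(φ * σ)(108) = 1296

Divisors of 108: [1, 2, 3, 4, 6, 9, 12, 18, 27, 36, 54, 108]. For each d | 108:
  d = 1: φ(1) · σ(108/1) = 1 · 280 = 280
  d = 2: φ(2) · σ(108/2) = 1 · 120 = 120
  d = 3: φ(3) · σ(108/3) = 2 · 91 = 182
  d = 4: φ(4) · σ(108/4) = 2 · 40 = 80
  d = 6: φ(6) · σ(108/6) = 2 · 39 = 78
  d = 9: φ(9) · σ(108/9) = 6 · 28 = 168
  d = 12: φ(12) · σ(108/12) = 4 · 13 = 52
  d = 18: φ(18) · σ(108/18) = 6 · 12 = 72
  d = 27: φ(27) · σ(108/27) = 18 · 7 = 126
  d = 36: φ(36) · σ(108/36) = 12 · 4 = 48
  d = 54: φ(54) · σ(108/54) = 18 · 3 = 54
  d = 108: φ(108) · σ(108/108) = 36 · 1 = 36
Summing: (φ * σ)(108) = 280 + 120 + 182 + 80 + 78 + 168 + 52 + 72 + 126 + 48 + 54 + 36 = 1296.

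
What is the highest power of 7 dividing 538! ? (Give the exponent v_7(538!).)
v_7(538!) = 87

Legendre's formula: v_p(n!) = Σ_{k ≥ 1} ⌊n / p^k⌋. For p = 7, n = 538, the terms are:
  ⌊538/7^1⌋ = ⌊538/7⌋ = 76
  ⌊538/7^2⌋ = ⌊538/49⌋ = 10
  ⌊538/7^3⌋ = ⌊538/343⌋ = 1
(the next term ⌊538/7^4⌋ = 0, terminating the sum). Summing: v_7(538!) = 76 + 10 + 1 = 87.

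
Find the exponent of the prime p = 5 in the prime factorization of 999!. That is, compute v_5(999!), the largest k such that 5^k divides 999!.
v_5(999!) = 246

Legendre's formula: v_p(n!) = Σ_{k ≥ 1} ⌊n / p^k⌋. For p = 5, n = 999, the terms are:
  ⌊999/5^1⌋ = ⌊999/5⌋ = 199
  ⌊999/5^2⌋ = ⌊999/25⌋ = 39
  ⌊999/5^3⌋ = ⌊999/125⌋ = 7
  ⌊999/5^4⌋ = ⌊999/625⌋ = 1
(the next term ⌊999/5^5⌋ = 0, terminating the sum). Summing: v_5(999!) = 199 + 39 + 7 + 1 = 246.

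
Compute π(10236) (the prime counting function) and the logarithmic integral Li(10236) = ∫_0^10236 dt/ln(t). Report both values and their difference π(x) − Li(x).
π(10236) = 1254;  Li(10236) ≈ 1271.73;  π(x) − Li(x) ≈ -17.73.

Direct count of primes ≤ 10236 gives π(10236) = 1254. Numerical evaluation of the logarithmic integral gives Li(10236) ≈ 1271.73. The difference π(x) − Li(x) ≈ -17.73 is typically negative for small/moderate x (Li(x) overestimates), though Littlewood's theorem shows this sign changes infinitely often.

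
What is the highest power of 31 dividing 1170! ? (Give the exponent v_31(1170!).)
v_31(1170!) = 38

Legendre's formula: v_p(n!) = Σ_{k ≥ 1} ⌊n / p^k⌋. For p = 31, n = 1170, the terms are:
  ⌊1170/31^1⌋ = ⌊1170/31⌋ = 37
  ⌊1170/31^2⌋ = ⌊1170/961⌋ = 1
(the next term ⌊1170/31^3⌋ = 0, terminating the sum). Summing: v_31(1170!) = 37 + 1 = 38.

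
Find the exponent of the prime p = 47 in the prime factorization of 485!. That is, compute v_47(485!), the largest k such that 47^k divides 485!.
v_47(485!) = 10

Legendre's formula: v_p(n!) = Σ_{k ≥ 1} ⌊n / p^k⌋. For p = 47, n = 485, the terms are:
  ⌊485/47^1⌋ = ⌊485/47⌋ = 10
(the next term ⌊485/47^2⌋ = 0, terminating the sum). Summing: v_47(485!) = 10 = 10.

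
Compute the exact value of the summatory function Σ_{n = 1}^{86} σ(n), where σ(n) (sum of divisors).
Σ_{n ≤ 86} σ(n) = 6109

Compute σ(n) for each 1 ≤ n ≤ 86: σ(1) = 1, σ(2) = 3, σ(3) = 4, σ(4) = 7, σ(5) = 6, σ(6) = 12, σ(7) = 8, σ(8) = 15, σ(9) = 13, σ(10) = 18, σ(11) = 12, σ(12) = 28, σ(13) = 14, σ(14) = 24, σ(15) = 24, σ(16) = 31, σ(17) = 18, σ(18) = 39, σ(19) = 20, σ(20) = 42, σ(21) = 32, σ(22) = 36, σ(23) = 24, σ(24) = 60, σ(25) = 31, σ(26) = 42, σ(27) = 40, σ(28) = 56, σ(29) = 30, σ(30) = 72, σ(31) = 32, σ(32) = 63, σ(33) = 48, σ(34) = 54, σ(35) = 48, σ(36) = 91, σ(37) = 38, σ(38) = 60, σ(39) = 56, σ(40) = 90, σ(41) = 42, σ(42) = 96, σ(43) = 44, σ(44) = 84, σ(45) = 78, σ(46) = 72, σ(47) = 48, σ(48) = 124, σ(49) = 57, σ(50) = 93, σ(51) = 72, σ(52) = 98, σ(53) = 54, σ(54) = 120, σ(55) = 72, σ(56) = 120, σ(57) = 80, σ(58) = 90, σ(59) = 60, σ(60) = 168, σ(61) = 62, σ(62) = 96, σ(63) = 104, σ(64) = 127, σ(65) = 84, σ(66) = 144, σ(67) = 68, σ(68) = 126, σ(69) = 96, σ(70) = 144, σ(71) = 72, σ(72) = 195, σ(73) = 74, σ(74) = 114, σ(75) = 124, σ(76) = 140, σ(77) = 96, σ(78) = 168, σ(79) = 80, σ(80) = 186, σ(81) = 121, σ(82) = 126, σ(83) = 84, σ(84) = 224, σ(85) = 108, σ(86) = 132. Summing all 86 values: 6109. (Average order: Σ_{n ≤ x} σ(n) ~ (π²/12) x². For x = 86, (π²/12)·86² ≈ 6082.97.)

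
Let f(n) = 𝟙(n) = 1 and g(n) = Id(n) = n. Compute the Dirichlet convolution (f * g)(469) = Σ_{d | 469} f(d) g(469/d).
(𝟙 * Id)(469) = 544

Divisors of 469: [1, 7, 67, 469]. For each d | 469:
  d = 1: 𝟙(1) · Id(469/1) = 1 · 469 = 469
  d = 7: 𝟙(7) · Id(469/7) = 1 · 67 = 67
  d = 67: 𝟙(67) · Id(469/67) = 1 · 7 = 7
  d = 469: 𝟙(469) · Id(469/469) = 1 · 1 = 1
Summing: (𝟙 * Id)(469) = 469 + 67 + 7 + 1 = 544.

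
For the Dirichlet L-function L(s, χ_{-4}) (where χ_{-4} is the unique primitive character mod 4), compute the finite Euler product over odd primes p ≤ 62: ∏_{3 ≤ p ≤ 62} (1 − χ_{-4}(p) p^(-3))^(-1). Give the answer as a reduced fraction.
∏ = 126115667482028600084463789626710364805572778792731/130156894276470431285217911893722225289762827141120

The odd primes p ≤ 62 are [3, 5, 7, 11, 13, 17, 19, 23, 29, 31, 37, 41, 43, 47, 53, 59, 61]. For each, χ(p) = 1 if p ≡ 1 mod 4, χ(p) = −1 if p ≡ 3 mod 4. Taking (1 − χ(p)/p^3)^(-1) = p^3/(p^3 − χ(p)): (1 − (-1)/3^3)^(-1) · (1 − (1)/5^3)^(-1) · (1 − (-1)/7^3)^(-1) · (1 − (-1)/11^3)^(-1) · (1 − (1)/13^3)^(-1) · (1 − (1)/17^3)^(-1) · (1 − (-1)/19^3)^(-1) · (1 − (-1)/23^3)^(-1) · (1 − (1)/29^3)^(-1) · (1 − (-1)/31^3)^(-1) · (1 − (1)/37^3)^(-1) · (1 − (1)/41^3)^(-1) · (1 − (-1)/43^3)^(-1) · (1 − (-1)/47^3)^(-1) · (1 − (1)/53^3)^(-1) · (1 − (-1)/59^3)^(-1) · (1 − (1)/61^3)^(-1) = 126115667482028600084463789626710364805572778792731/130156894276470431285217911893722225289762827141120.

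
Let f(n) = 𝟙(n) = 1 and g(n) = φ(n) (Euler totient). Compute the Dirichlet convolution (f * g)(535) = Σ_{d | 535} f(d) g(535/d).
(𝟙 * φ)(535) = 535

Divisors of 535: [1, 5, 107, 535]. For each d | 535:
  d = 1: 𝟙(1) · φ(535/1) = 1 · 424 = 424
  d = 5: 𝟙(5) · φ(535/5) = 1 · 106 = 106
  d = 107: 𝟙(107) · φ(535/107) = 1 · 4 = 4
  d = 535: 𝟙(535) · φ(535/535) = 1 · 1 = 1
Summing: (𝟙 * φ)(535) = 424 + 106 + 4 + 1 = 535.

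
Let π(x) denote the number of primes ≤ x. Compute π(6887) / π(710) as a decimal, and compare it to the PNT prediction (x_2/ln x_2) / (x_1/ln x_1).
π(6887)/π(710) = 886/127 ≈ 6.9764;  PNT prediction ≈ 7.2061.

π(710) = 127 and π(6887) = 886, so π(6887)/π(710) ≈ 6.9764. The PNT-predicted ratio is (6887/ln(6887)) / (710/ln(710)) ≈ 7.2061. The two agree to within a few percent, as expected.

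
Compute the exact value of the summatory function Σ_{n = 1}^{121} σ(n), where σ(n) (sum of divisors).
Σ_{n ≤ 121} σ(n) = 12106

Compute σ(n) for each 1 ≤ n ≤ 121: σ(1) = 1, σ(2) = 3, σ(3) = 4, σ(4) = 7, σ(5) = 6, σ(6) = 12, σ(7) = 8, σ(8) = 15, σ(9) = 13, σ(10) = 18, σ(11) = 12, σ(12) = 28, σ(13) = 14, σ(14) = 24, σ(15) = 24, σ(16) = 31, σ(17) = 18, σ(18) = 39, σ(19) = 20, σ(20) = 42, σ(21) = 32, σ(22) = 36, σ(23) = 24, σ(24) = 60, σ(25) = 31, σ(26) = 42, σ(27) = 40, σ(28) = 56, σ(29) = 30, σ(30) = 72, σ(31) = 32, σ(32) = 63, σ(33) = 48, σ(34) = 54, σ(35) = 48, σ(36) = 91, σ(37) = 38, σ(38) = 60, σ(39) = 56, σ(40) = 90, σ(41) = 42, σ(42) = 96, σ(43) = 44, σ(44) = 84, σ(45) = 78, σ(46) = 72, σ(47) = 48, σ(48) = 124, σ(49) = 57, σ(50) = 93, σ(51) = 72, σ(52) = 98, σ(53) = 54, σ(54) = 120, σ(55) = 72, σ(56) = 120, σ(57) = 80, σ(58) = 90, σ(59) = 60, σ(60) = 168, σ(61) = 62, σ(62) = 96, σ(63) = 104, σ(64) = 127, σ(65) = 84, σ(66) = 144, σ(67) = 68, σ(68) = 126, σ(69) = 96, σ(70) = 144, σ(71) = 72, σ(72) = 195, σ(73) = 74, σ(74) = 114, σ(75) = 124, σ(76) = 140, σ(77) = 96, σ(78) = 168, σ(79) = 80, σ(80) = 186, σ(81) = 121, σ(82) = 126, σ(83) = 84, σ(84) = 224, σ(85) = 108, σ(86) = 132, σ(87) = 120, σ(88) = 180, σ(89) = 90, σ(90) = 234, σ(91) = 112, σ(92) = 168, σ(93) = 128, σ(94) = 144, σ(95) = 120, σ(96) = 252, σ(97) = 98, σ(98) = 171, σ(99) = 156, σ(100) = 217, σ(101) = 102, σ(102) = 216, σ(103) = 104, σ(104) = 210, σ(105) = 192, σ(106) = 162, σ(107) = 108, σ(108) = 280, σ(109) = 110, σ(110) = 216, σ(111) = 152, σ(112) = 248, σ(113) = 114, σ(114) = 240, σ(115) = 144, σ(116) = 210, σ(117) = 182, σ(118) = 180, σ(119) = 144, σ(120) = 360, σ(121) = 133. Summing all 121 values: 12106. (Average order: Σ_{n ≤ x} σ(n) ~ (π²/12) x². For x = 121, (π²/12)·121² ≈ 12041.74.)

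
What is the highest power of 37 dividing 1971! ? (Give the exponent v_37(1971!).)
v_37(1971!) = 54

Legendre's formula: v_p(n!) = Σ_{k ≥ 1} ⌊n / p^k⌋. For p = 37, n = 1971, the terms are:
  ⌊1971/37^1⌋ = ⌊1971/37⌋ = 53
  ⌊1971/37^2⌋ = ⌊1971/1369⌋ = 1
(the next term ⌊1971/37^3⌋ = 0, terminating the sum). Summing: v_37(1971!) = 53 + 1 = 54.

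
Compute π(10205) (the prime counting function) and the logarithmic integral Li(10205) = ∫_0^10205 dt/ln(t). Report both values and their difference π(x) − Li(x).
π(10205) = 1252;  Li(10205) ≈ 1268.37;  π(x) − Li(x) ≈ -16.37.

Direct count of primes ≤ 10205 gives π(10205) = 1252. Numerical evaluation of the logarithmic integral gives Li(10205) ≈ 1268.37. The difference π(x) − Li(x) ≈ -16.37 is typically negative for small/moderate x (Li(x) overestimates), though Littlewood's theorem shows this sign changes infinitely often.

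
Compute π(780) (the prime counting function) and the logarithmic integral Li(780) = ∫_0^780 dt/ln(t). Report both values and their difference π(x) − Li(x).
π(780) = 137;  Li(780) ≈ 145.20;  π(x) − Li(x) ≈ -8.20.

Direct count of primes ≤ 780 gives π(780) = 137. Numerical evaluation of the logarithmic integral gives Li(780) ≈ 145.20. The difference π(x) − Li(x) ≈ -8.20 is typically negative for small/moderate x (Li(x) overestimates), though Littlewood's theorem shows this sign changes infinitely often.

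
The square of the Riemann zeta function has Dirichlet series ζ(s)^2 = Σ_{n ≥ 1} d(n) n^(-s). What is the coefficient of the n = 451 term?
d(451) = 4

ζ(s)^2 = (Σ 1/m^s)(Σ 1/k^s). The coefficient of 1/n^s in the product is the number of ordered pairs (m, k) with mk = n, which equals d(n). For n = 451, divisors are [1, 11, 41, 451], so d(451) = 4.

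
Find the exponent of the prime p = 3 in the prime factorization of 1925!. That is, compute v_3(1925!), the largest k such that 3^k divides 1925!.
v_3(1925!) = 957

Legendre's formula: v_p(n!) = Σ_{k ≥ 1} ⌊n / p^k⌋. For p = 3, n = 1925, the terms are:
  ⌊1925/3^1⌋ = ⌊1925/3⌋ = 641
  ⌊1925/3^2⌋ = ⌊1925/9⌋ = 213
  ⌊1925/3^3⌋ = ⌊1925/27⌋ = 71
  ⌊1925/3^4⌋ = ⌊1925/81⌋ = 23
  ⌊1925/3^5⌋ = ⌊1925/243⌋ = 7
  ⌊1925/3^6⌋ = ⌊1925/729⌋ = 2
(the next term ⌊1925/3^7⌋ = 0, terminating the sum). Summing: v_3(1925!) = 641 + 213 + 71 + 23 + 7 + 2 = 957.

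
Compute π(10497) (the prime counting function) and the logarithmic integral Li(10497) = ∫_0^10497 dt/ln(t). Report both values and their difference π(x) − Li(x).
π(10497) = 1283;  Li(10497) ≈ 1299.96;  π(x) − Li(x) ≈ -16.96.

Direct count of primes ≤ 10497 gives π(10497) = 1283. Numerical evaluation of the logarithmic integral gives Li(10497) ≈ 1299.96. The difference π(x) − Li(x) ≈ -16.96 is typically negative for small/moderate x (Li(x) overestimates), though Littlewood's theorem shows this sign changes infinitely often.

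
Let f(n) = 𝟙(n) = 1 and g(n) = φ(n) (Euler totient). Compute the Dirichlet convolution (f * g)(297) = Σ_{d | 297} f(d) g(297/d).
(𝟙 * φ)(297) = 297

Divisors of 297: [1, 3, 9, 11, 27, 33, 99, 297]. For each d | 297:
  d = 1: 𝟙(1) · φ(297/1) = 1 · 180 = 180
  d = 3: 𝟙(3) · φ(297/3) = 1 · 60 = 60
  d = 9: 𝟙(9) · φ(297/9) = 1 · 20 = 20
  d = 11: 𝟙(11) · φ(297/11) = 1 · 18 = 18
  d = 27: 𝟙(27) · φ(297/27) = 1 · 10 = 10
  d = 33: 𝟙(33) · φ(297/33) = 1 · 6 = 6
  d = 99: 𝟙(99) · φ(297/99) = 1 · 2 = 2
  d = 297: 𝟙(297) · φ(297/297) = 1 · 1 = 1
Summing: (𝟙 * φ)(297) = 180 + 60 + 20 + 18 + 10 + 6 + 2 + 1 = 297.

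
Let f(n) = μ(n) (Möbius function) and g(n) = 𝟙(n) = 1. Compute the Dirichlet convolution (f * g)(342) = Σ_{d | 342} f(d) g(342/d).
(μ * 𝟙)(342) = 0

Divisors of 342: [1, 2, 3, 6, 9, 18, 19, 38, 57, 114, 171, 342]. For each d | 342:
  d = 1: μ(1) · 𝟙(342/1) = 1 · 1 = 1
  d = 2: μ(2) · 𝟙(342/2) = -1 · 1 = -1
  d = 3: μ(3) · 𝟙(342/3) = -1 · 1 = -1
  d = 6: μ(6) · 𝟙(342/6) = 1 · 1 = 1
  d = 9: μ(9) · 𝟙(342/9) = 0 · 1 = 0
  d = 18: μ(18) · 𝟙(342/18) = 0 · 1 = 0
  d = 19: μ(19) · 𝟙(342/19) = -1 · 1 = -1
  d = 38: μ(38) · 𝟙(342/38) = 1 · 1 = 1
  d = 57: μ(57) · 𝟙(342/57) = 1 · 1 = 1
  d = 114: μ(114) · 𝟙(342/114) = -1 · 1 = -1
  d = 171: μ(171) · 𝟙(342/171) = 0 · 1 = 0
  d = 342: μ(342) · 𝟙(342/342) = 0 · 1 = 0
Summing: (μ * 𝟙)(342) = 1 + -1 + -1 + 1 + 0 + 0 + -1 + 1 + 1 + -1 + 0 + 0 = 0.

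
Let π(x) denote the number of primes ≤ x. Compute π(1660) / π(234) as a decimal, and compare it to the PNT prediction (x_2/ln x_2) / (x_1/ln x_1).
π(1660)/π(234) = 260/51 ≈ 5.0980;  PNT prediction ≈ 5.2195.

π(234) = 51 and π(1660) = 260, so π(1660)/π(234) ≈ 5.0980. The PNT-predicted ratio is (1660/ln(1660)) / (234/ln(234)) ≈ 5.2195. The two agree to within a few percent, as expected.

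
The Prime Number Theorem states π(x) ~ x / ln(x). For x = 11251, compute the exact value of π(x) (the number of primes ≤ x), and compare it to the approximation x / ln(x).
π(11251) = 1360;  x/ln(x) ≈ 1206.13;  relative error ≈ 11.31%.

Directly count primes up to 11251: π(11251) = 1360. The PNT approximation gives 11251/ln(11251) ≈ 11251/9.32821 ≈ 1206.13. Relative error (π(x) − x/ln(x)) / π(x) ≈ 11.31%; the approximation is known to undercount slightly (Li(x) is a better estimate).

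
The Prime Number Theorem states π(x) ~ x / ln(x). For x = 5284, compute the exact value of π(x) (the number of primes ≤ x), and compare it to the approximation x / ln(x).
π(5284) = 701;  x/ln(x) ≈ 616.39;  relative error ≈ 12.07%.

Directly count primes up to 5284: π(5284) = 701. The PNT approximation gives 5284/ln(5284) ≈ 5284/8.57244 ≈ 616.39. Relative error (π(x) − x/ln(x)) / π(x) ≈ 12.07%; the approximation is known to undercount slightly (Li(x) is a better estimate).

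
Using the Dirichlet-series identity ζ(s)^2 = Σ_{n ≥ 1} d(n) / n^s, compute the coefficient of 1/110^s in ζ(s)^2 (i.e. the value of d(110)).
d(110) = 8

ζ(s)^2 = (Σ 1/m^s)(Σ 1/k^s). The coefficient of 1/n^s in the product is the number of ordered pairs (m, k) with mk = n, which equals d(n). For n = 110, divisors are [1, 2, 5, 10, 11, 22, 55, 110], so d(110) = 8.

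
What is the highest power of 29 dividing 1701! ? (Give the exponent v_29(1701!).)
v_29(1701!) = 60

Legendre's formula: v_p(n!) = Σ_{k ≥ 1} ⌊n / p^k⌋. For p = 29, n = 1701, the terms are:
  ⌊1701/29^1⌋ = ⌊1701/29⌋ = 58
  ⌊1701/29^2⌋ = ⌊1701/841⌋ = 2
(the next term ⌊1701/29^3⌋ = 0, terminating the sum). Summing: v_29(1701!) = 58 + 2 = 60.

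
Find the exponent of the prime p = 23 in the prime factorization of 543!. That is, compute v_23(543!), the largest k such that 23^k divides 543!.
v_23(543!) = 24

Legendre's formula: v_p(n!) = Σ_{k ≥ 1} ⌊n / p^k⌋. For p = 23, n = 543, the terms are:
  ⌊543/23^1⌋ = ⌊543/23⌋ = 23
  ⌊543/23^2⌋ = ⌊543/529⌋ = 1
(the next term ⌊543/23^3⌋ = 0, terminating the sum). Summing: v_23(543!) = 23 + 1 = 24.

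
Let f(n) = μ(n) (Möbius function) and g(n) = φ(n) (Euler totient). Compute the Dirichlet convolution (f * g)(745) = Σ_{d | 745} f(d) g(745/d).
(μ * φ)(745) = 441

Divisors of 745: [1, 5, 149, 745]. For each d | 745:
  d = 1: μ(1) · φ(745/1) = 1 · 592 = 592
  d = 5: μ(5) · φ(745/5) = -1 · 148 = -148
  d = 149: μ(149) · φ(745/149) = -1 · 4 = -4
  d = 745: μ(745) · φ(745/745) = 1 · 1 = 1
Summing: (μ * φ)(745) = 592 + -148 + -4 + 1 = 441.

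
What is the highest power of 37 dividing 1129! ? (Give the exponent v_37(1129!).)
v_37(1129!) = 30

Legendre's formula: v_p(n!) = Σ_{k ≥ 1} ⌊n / p^k⌋. For p = 37, n = 1129, the terms are:
  ⌊1129/37^1⌋ = ⌊1129/37⌋ = 30
(the next term ⌊1129/37^2⌋ = 0, terminating the sum). Summing: v_37(1129!) = 30 = 30.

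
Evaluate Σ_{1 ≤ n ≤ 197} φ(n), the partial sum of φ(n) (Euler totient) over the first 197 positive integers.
Σ_{n ≤ 197} φ(n) = 11894

Compute φ(n) for each 1 ≤ n ≤ 197: φ(1) = 1, φ(2) = 1, φ(3) = 2, φ(4) = 2, φ(5) = 4, φ(6) = 2, φ(7) = 6, φ(8) = 4, φ(9) = 6, φ(10) = 4, φ(11) = 10, φ(12) = 4, φ(13) = 12, φ(14) = 6, φ(15) = 8, φ(16) = 8, φ(17) = 16, φ(18) = 6, φ(19) = 18, φ(20) = 8, φ(21) = 12, φ(22) = 10, φ(23) = 22, φ(24) = 8, φ(25) = 20, φ(26) = 12, φ(27) = 18, φ(28) = 12, φ(29) = 28, φ(30) = 8, φ(31) = 30, φ(32) = 16, φ(33) = 20, φ(34) = 16, φ(35) = 24, φ(36) = 12, φ(37) = 36, φ(38) = 18, φ(39) = 24, φ(40) = 16, φ(41) = 40, φ(42) = 12, φ(43) = 42, φ(44) = 20, φ(45) = 24, φ(46) = 22, φ(47) = 46, φ(48) = 16, φ(49) = 42, φ(50) = 20, φ(51) = 32, φ(52) = 24, φ(53) = 52, φ(54) = 18, φ(55) = 40, φ(56) = 24, φ(57) = 36, φ(58) = 28, φ(59) = 58, φ(60) = 16, φ(61) = 60, φ(62) = 30, φ(63) = 36, φ(64) = 32, φ(65) = 48, φ(66) = 20, φ(67) = 66, φ(68) = 32, φ(69) = 44, φ(70) = 24, φ(71) = 70, φ(72) = 24, φ(73) = 72, φ(74) = 36, φ(75) = 40, φ(76) = 36, φ(77) = 60, φ(78) = 24, φ(79) = 78, φ(80) = 32, φ(81) = 54, φ(82) = 40, φ(83) = 82, φ(84) = 24, φ(85) = 64, φ(86) = 42, φ(87) = 56, φ(88) = 40, φ(89) = 88, φ(90) = 24, φ(91) = 72, φ(92) = 44, φ(93) = 60, φ(94) = 46, φ(95) = 72, φ(96) = 32, φ(97) = 96, φ(98) = 42, φ(99) = 60, φ(100) = 40, φ(101) = 100, φ(102) = 32, φ(103) = 102, φ(104) = 48, φ(105) = 48, φ(106) = 52, φ(107) = 106, φ(108) = 36, φ(109) = 108, φ(110) = 40, φ(111) = 72, φ(112) = 48, φ(113) = 112, φ(114) = 36, φ(115) = 88, φ(116) = 56, φ(117) = 72, φ(118) = 58, φ(119) = 96, φ(120) = 32, φ(121) = 110, φ(122) = 60, φ(123) = 80, φ(124) = 60, φ(125) = 100, φ(126) = 36, φ(127) = 126, φ(128) = 64, φ(129) = 84, φ(130) = 48, φ(131) = 130, φ(132) = 40, φ(133) = 108, φ(134) = 66, φ(135) = 72, φ(136) = 64, φ(137) = 136, φ(138) = 44, φ(139) = 138, φ(140) = 48, φ(141) = 92, φ(142) = 70, φ(143) = 120, φ(144) = 48, φ(145) = 112, φ(146) = 72, φ(147) = 84, φ(148) = 72, φ(149) = 148, φ(150) = 40, φ(151) = 150, φ(152) = 72, φ(153) = 96, φ(154) = 60, φ(155) = 120, φ(156) = 48, φ(157) = 156, φ(158) = 78, φ(159) = 104, φ(160) = 64, φ(161) = 132, φ(162) = 54, φ(163) = 162, φ(164) = 80, φ(165) = 80, φ(166) = 82, φ(167) = 166, φ(168) = 48, φ(169) = 156, φ(170) = 64, φ(171) = 108, φ(172) = 84, φ(173) = 172, φ(174) = 56, φ(175) = 120, φ(176) = 80, φ(177) = 116, φ(178) = 88, φ(179) = 178, φ(180) = 48, φ(181) = 180, φ(182) = 72, φ(183) = 120, φ(184) = 88, φ(185) = 144, φ(186) = 60, φ(187) = 160, φ(188) = 92, φ(189) = 108, φ(190) = 72, φ(191) = 190, φ(192) = 64, φ(193) = 192, φ(194) = 96, φ(195) = 96, φ(196) = 84, φ(197) = 196. Summing all 197 values: 11894. (Average order: Σ_{n ≤ x} φ(n) ~ (3/π²) x². For x = 197, (3/π²)·197² ≈ 11796.52.)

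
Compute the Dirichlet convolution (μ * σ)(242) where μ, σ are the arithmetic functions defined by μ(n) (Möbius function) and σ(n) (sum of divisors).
(μ * σ)(242) = 242

Divisors of 242: [1, 2, 11, 22, 121, 242]. For each d | 242:
  d = 1: μ(1) · σ(242/1) = 1 · 399 = 399
  d = 2: μ(2) · σ(242/2) = -1 · 133 = -133
  d = 11: μ(11) · σ(242/11) = -1 · 36 = -36
  d = 22: μ(22) · σ(242/22) = 1 · 12 = 12
  d = 121: μ(121) · σ(242/121) = 0 · 3 = 0
  d = 242: μ(242) · σ(242/242) = 0 · 1 = 0
Summing: (μ * σ)(242) = 399 + -133 + -36 + 12 + 0 + 0 = 242.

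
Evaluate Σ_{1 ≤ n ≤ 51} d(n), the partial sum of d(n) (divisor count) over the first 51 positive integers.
Σ_{n ≤ 51} d(n) = 211

Compute d(n) for each 1 ≤ n ≤ 51: d(1) = 1, d(2) = 2, d(3) = 2, d(4) = 3, d(5) = 2, d(6) = 4, d(7) = 2, d(8) = 4, d(9) = 3, d(10) = 4, d(11) = 2, d(12) = 6, d(13) = 2, d(14) = 4, d(15) = 4, d(16) = 5, d(17) = 2, d(18) = 6, d(19) = 2, d(20) = 6, d(21) = 4, d(22) = 4, d(23) = 2, d(24) = 8, d(25) = 3, d(26) = 4, d(27) = 4, d(28) = 6, d(29) = 2, d(30) = 8, d(31) = 2, d(32) = 6, d(33) = 4, d(34) = 4, d(35) = 4, d(36) = 9, d(37) = 2, d(38) = 4, d(39) = 4, d(40) = 8, d(41) = 2, d(42) = 8, d(43) = 2, d(44) = 6, d(45) = 6, d(46) = 4, d(47) = 2, d(48) = 10, d(49) = 3, d(50) = 6, d(51) = 4. Summing all 51 values: 211. (Dirichlet's divisor formula: Σ_{n ≤ x} d(n) = x ln(x) + (2γ − 1) x + O(√x). For x = 51, the asymptotic estimate is ≈ 208.40.)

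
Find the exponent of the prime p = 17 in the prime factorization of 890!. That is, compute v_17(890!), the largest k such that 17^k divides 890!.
v_17(890!) = 55

Legendre's formula: v_p(n!) = Σ_{k ≥ 1} ⌊n / p^k⌋. For p = 17, n = 890, the terms are:
  ⌊890/17^1⌋ = ⌊890/17⌋ = 52
  ⌊890/17^2⌋ = ⌊890/289⌋ = 3
(the next term ⌊890/17^3⌋ = 0, terminating the sum). Summing: v_17(890!) = 52 + 3 = 55.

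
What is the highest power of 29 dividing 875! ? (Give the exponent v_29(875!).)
v_29(875!) = 31

Legendre's formula: v_p(n!) = Σ_{k ≥ 1} ⌊n / p^k⌋. For p = 29, n = 875, the terms are:
  ⌊875/29^1⌋ = ⌊875/29⌋ = 30
  ⌊875/29^2⌋ = ⌊875/841⌋ = 1
(the next term ⌊875/29^3⌋ = 0, terminating the sum). Summing: v_29(875!) = 30 + 1 = 31.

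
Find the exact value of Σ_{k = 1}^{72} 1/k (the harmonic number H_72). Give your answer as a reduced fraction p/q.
H_72 = 9112469359293533278712889630349/1874681189225708508850515710400

Direct summation: H_72 = 1 + 1/2 + ... + 1/72. The least common denominator is lcm(1, ..., 72) = 5624043567677125526551547131200; over this denominator the numerator is 5624043567677125526551547131200 + 2812021783838562763275773565600 + 1874681189225708508850515710400 + 1406010891919281381637886782800 + 1124808713535425105310309426240 + 937340594612854254425257855200 + 803434795382446503793078161600 + 703005445959640690818943391400 + 624893729741902836283505236800 + 562404356767712552655154713120 + 511276687970647775141049739200 + 468670297306427127212628927600 + 432618735975163502042426702400 + 401717397691223251896539080800 + 374936237845141701770103142080 + 351502722979820345409471695700 + 330826092216301501561855713600 + 312446864870951418141752618400 + 296002293035638185607976164800 + 281202178383856276327577356560 + 267811598460815501264359387200 + 255638343985323887570524869600 + 244523633377266327241371614400 + 234335148653213563606314463800 + 224961742707085021062061885248 + 216309367987581751021213351200 + 208297909913967612094501745600 + 200858698845611625948269540400 + 193932536816452604363846452800 + 187468118922570850885051571040 + 181420760247649210533920875200 + 175751361489910172704735847850 + 170425562656882591713683246400 + 165413046108150750780927856800 + 160686959076489300758615632320 + 156223432435475709070876309200 + 152001177504787176393285057600 + 148001146517819092803988082400 + 144206245325054500680808900800 + 140601089191928138163788678280 + 137171794333588427476867003200 + 133905799230407750632179693600 + 130791710876212221547710398400 + 127819171992661943785262434800 + 124978745948380567256701047360 + 122261816688633163620685807200 + 119660501439938840990458449600 + 117167574326606781803157231900 + 114776399340349500541868308800 + 112480871353542510531030942624 + 110275364072100500520618571200 + 108154683993790875510606675600 + 106114029578813689180217870400 + 104148954956983806047250872800 + 102255337594129555028209947840 + 100429349422805812974134770200 + 98667431011879395202658721600 + 96966268408226302181923226400 + 95322772333510602144941476800 + 93734059461285425442525785520 + 92197435535690582402484379200 + 90710380123824605266960437600 + 89270532820271833754786462400 + 87875680744955086352367923925 + 86523747195032700408485340480 + 85212781328441295856841623200 + 83940948771300380993306673600 + 82706523054075375390463928400 + 81507877792422109080457204800 + 80343479538244650379307816160 + 79211881234889091923261227200 + 78111716217737854535438154600 = 27337408077880599836138668891047, so H_72 = 27337408077880599836138668891047/5624043567677125526551547131200; reducing by gcd(27337408077880599836138668891047, 5624043567677125526551547131200) = 3 gives 9112469359293533278712889630349/1874681189225708508850515710400 ≈ 4.86081. (The PNT-adjacent estimate ln(72) + γ ≈ 4.85388 matches within O(1/n).)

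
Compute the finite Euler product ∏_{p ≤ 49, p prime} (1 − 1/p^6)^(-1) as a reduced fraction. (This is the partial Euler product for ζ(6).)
∏ = 739922824862544451640166694180680765476614483998462834502498139791315/727309058868145310276350820375862045292293308126790710400267935809536

The primes p ≤ 49 are [2, 3, 5, 7, 11, 13, 17, 19, 23, 29, 31, 37, 41, 43, 47]. For each prime, (1 − 1/p^6)^(-1) = p^6 / (p^6 − 1). The product is (1 − 1/2^6)^(-1), (1 − 1/3^6)^(-1), (1 − 1/5^6)^(-1), (1 − 1/7^6)^(-1), (1 − 1/11^6)^(-1), (1 − 1/13^6)^(-1), (1 − 1/17^6)^(-1), (1 − 1/19^6)^(-1), (1 − 1/23^6)^(-1), (1 − 1/29^6)^(-1), (1 − 1/31^6)^(-1), (1 − 1/37^6)^(-1), (1 − 1/41^6)^(-1), (1 − 1/43^6)^(-1), (1 − 1/47^6)^(-1) = ∏ p^6 / (p^6 − 1) = 739922824862544451640166694180680765476614483998462834502498139791315/727309058868145310276350820375862045292293308126790710400267935809536.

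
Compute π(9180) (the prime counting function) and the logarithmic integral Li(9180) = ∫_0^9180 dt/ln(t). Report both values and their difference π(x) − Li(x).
π(9180) = 1137;  Li(9180) ≈ 1156.70;  π(x) − Li(x) ≈ -19.70.

Direct count of primes ≤ 9180 gives π(9180) = 1137. Numerical evaluation of the logarithmic integral gives Li(9180) ≈ 1156.70. The difference π(x) − Li(x) ≈ -19.70 is typically negative for small/moderate x (Li(x) overestimates), though Littlewood's theorem shows this sign changes infinitely often.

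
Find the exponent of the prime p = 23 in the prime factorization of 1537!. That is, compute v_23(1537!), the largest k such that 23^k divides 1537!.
v_23(1537!) = 68

Legendre's formula: v_p(n!) = Σ_{k ≥ 1} ⌊n / p^k⌋. For p = 23, n = 1537, the terms are:
  ⌊1537/23^1⌋ = ⌊1537/23⌋ = 66
  ⌊1537/23^2⌋ = ⌊1537/529⌋ = 2
(the next term ⌊1537/23^3⌋ = 0, terminating the sum). Summing: v_23(1537!) = 66 + 2 = 68.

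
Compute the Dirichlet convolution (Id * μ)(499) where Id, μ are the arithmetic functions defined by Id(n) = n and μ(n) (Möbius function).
(Id * μ)(499) = 498

Divisors of 499: [1, 499]. For each d | 499:
  d = 1: Id(1) · μ(499/1) = 1 · -1 = -1
  d = 499: Id(499) · μ(499/499) = 499 · 1 = 499
Summing: (Id * μ)(499) = -1 + 499 = 498.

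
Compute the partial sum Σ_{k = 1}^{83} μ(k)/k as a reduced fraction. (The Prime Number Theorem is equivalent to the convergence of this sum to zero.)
Σ μ(k)/k = -223590076836035175208867029720/8902150522975861711854133933093

Values of μ(k) for 1 ≤ k ≤ 83: μ(1) = 1, μ(2) = -1, μ(3) = -1, μ(5) = -1, μ(6) = 1, μ(7) = -1, μ(10) = 1, μ(11) = -1, μ(13) = -1, μ(14) = 1, μ(15) = 1, μ(17) = -1, μ(19) = -1, μ(21) = 1, μ(22) = 1, μ(23) = -1, μ(26) = 1, μ(29) = -1, μ(30) = -1, μ(31) = -1, μ(33) = 1, μ(34) = 1, μ(35) = 1, μ(37) = -1, μ(38) = 1, μ(39) = 1, μ(41) = -1, μ(42) = -1, μ(43) = -1, μ(46) = 1, μ(47) = -1, μ(51) = 1, μ(53) = -1, μ(55) = 1, μ(57) = 1, μ(58) = 1, μ(59) = -1, μ(61) = -1, μ(62) = 1, μ(65) = 1, μ(66) = -1, μ(67) = -1, μ(69) = 1, μ(70) = -1, μ(71) = -1, μ(73) = -1, μ(74) = 1, μ(77) = 1, μ(78) = -1, μ(79) = -1, μ(82) = 1, μ(83) = -1, with μ = 0 on non-squarefree integers. Summing μ(k)/k for k where μ(k) ≠ 0 gives -223590076836035175208867029720/8902150522975861711854133933093 ≈ -0.0251. (PNT ⟺ this sum → 0 as n → ∞.)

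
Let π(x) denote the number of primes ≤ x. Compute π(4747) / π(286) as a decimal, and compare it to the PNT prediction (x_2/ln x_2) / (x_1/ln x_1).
π(4747)/π(286) = 639/61 ≈ 10.4754;  PNT prediction ≈ 11.0897.

π(286) = 61 and π(4747) = 639, so π(4747)/π(286) ≈ 10.4754. The PNT-predicted ratio is (4747/ln(4747)) / (286/ln(286)) ≈ 11.0897. The two agree to within a few percent, as expected.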